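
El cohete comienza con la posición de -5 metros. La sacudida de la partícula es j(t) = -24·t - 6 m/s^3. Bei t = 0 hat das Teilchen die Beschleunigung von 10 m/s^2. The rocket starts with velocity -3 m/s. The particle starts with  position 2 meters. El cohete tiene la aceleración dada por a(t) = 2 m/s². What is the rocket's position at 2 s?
We need to integrate our acceleration equation a(t) = 2 2 times. Taking ∫a(t)dt and applying v(0) = -3, we find v(t) = 2·t - 3. The antiderivative of velocity, with x(0) = -5, gives position: x(t) = t^2 - 3·t - 5. We have position x(t) = t^2 - 3·t - 5. Substituting t = 2: x(2) = -7.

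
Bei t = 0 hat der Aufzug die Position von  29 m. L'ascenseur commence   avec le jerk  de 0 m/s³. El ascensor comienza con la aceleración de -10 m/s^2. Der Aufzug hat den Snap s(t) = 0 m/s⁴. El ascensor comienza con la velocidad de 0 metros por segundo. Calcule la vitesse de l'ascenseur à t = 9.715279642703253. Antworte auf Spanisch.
Para resolver esto, necesitamos tomar 3 integrales de nuestra ecuación del snap s(t) = 0. La antiderivada del snap es la sacudida. Usando j(0) = 0, obtenemos j(t) = 0. La antiderivada de la sacudida, con a(0) = -10, da la aceleración: a(t) = -10. Tomando ∫a(t)dt y aplicando v(0) = 0, encontramos v(t) = -10·t. Usando v(t) = -10·t y sustituyendo t = 9.715279642703253, encontramos v = -97.1527964270325.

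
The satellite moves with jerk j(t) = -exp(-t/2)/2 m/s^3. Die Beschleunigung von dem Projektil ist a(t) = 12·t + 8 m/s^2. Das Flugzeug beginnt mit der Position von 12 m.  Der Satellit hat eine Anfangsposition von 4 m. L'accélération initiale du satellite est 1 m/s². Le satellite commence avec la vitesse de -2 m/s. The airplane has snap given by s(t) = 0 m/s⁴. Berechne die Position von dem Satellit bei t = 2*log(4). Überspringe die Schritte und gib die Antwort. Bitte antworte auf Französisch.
À t = 2*log(4), x = 1.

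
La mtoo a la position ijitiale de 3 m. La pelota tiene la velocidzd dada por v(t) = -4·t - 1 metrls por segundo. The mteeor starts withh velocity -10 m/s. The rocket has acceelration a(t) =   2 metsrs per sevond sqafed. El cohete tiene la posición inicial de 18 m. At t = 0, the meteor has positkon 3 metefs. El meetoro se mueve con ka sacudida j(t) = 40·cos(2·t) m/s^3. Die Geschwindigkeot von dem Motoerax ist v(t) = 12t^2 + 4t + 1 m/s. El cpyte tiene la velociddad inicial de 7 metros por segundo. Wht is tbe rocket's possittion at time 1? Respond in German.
Wir müssen das Integral unserer Gleichung für die Beschleunigung a(t) = 2 2-mal finden. Durch Integration von der Beschleunigung und Verwendung der Anfangsbedingung v(0) = 7, erhalten wir v(t) = 2·t + 7. Das Integral von der Geschwindigkeit, mit x(0) = 18, ergibt die Position: x(t) = t^2 + 7·t + 18. Aus der Gleichung für die Position x(t) = t^2 + 7·t + 18, setzen wir t = 1 ein und erhalten x = 26.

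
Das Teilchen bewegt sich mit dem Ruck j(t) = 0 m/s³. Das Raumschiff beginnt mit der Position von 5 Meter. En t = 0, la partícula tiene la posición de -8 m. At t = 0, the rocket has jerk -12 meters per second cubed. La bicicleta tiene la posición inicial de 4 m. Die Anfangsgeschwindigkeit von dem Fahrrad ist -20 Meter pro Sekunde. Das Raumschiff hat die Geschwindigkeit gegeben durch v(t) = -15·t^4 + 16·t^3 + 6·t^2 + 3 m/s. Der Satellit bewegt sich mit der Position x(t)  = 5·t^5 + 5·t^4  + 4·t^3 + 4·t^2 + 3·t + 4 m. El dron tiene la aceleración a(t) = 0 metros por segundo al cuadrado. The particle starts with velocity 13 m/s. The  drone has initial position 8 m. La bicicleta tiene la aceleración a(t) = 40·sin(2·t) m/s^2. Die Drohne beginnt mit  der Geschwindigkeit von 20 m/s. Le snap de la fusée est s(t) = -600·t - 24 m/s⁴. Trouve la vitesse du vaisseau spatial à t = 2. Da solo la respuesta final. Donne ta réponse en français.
La vitesse à t = 2 est v = -85.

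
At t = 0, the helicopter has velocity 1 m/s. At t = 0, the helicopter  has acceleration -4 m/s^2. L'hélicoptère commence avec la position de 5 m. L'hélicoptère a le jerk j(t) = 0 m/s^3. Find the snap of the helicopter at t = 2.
Starting from jerk j(t) = 0, we take 1 derivative. The derivative of jerk gives snap: s(t) = 0. We have snap s(t) = 0. Substituting t = 2: s(2) = 0.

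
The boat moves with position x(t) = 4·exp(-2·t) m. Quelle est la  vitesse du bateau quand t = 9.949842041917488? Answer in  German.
Ausgehend von der Position x(t) = 4·exp(-2·t), nehmen wir 1 Ableitung. Die Ableitung von der Position ergibt die Geschwindigkeit: v(t) = -8·exp(-2·t). Mit v(t) = -8·exp(-2·t) und Einsetzen von t = 9.949842041917488, finden wir v = -1.82291743109152E-8.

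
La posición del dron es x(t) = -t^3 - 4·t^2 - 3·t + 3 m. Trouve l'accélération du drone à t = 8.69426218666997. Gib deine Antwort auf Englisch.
We must differentiate our position equation x(t) = -t^3 - 4·t^2 - 3·t + 3 2 times. Taking d/dt of x(t), we find v(t) = -3·t^2 - 8·t - 3. Taking d/dt of v(t), we find a(t) = -6·t - 8. Using a(t) = -6·t - 8 and substituting t = 8.69426218666997, we find a = -60.1655731200198.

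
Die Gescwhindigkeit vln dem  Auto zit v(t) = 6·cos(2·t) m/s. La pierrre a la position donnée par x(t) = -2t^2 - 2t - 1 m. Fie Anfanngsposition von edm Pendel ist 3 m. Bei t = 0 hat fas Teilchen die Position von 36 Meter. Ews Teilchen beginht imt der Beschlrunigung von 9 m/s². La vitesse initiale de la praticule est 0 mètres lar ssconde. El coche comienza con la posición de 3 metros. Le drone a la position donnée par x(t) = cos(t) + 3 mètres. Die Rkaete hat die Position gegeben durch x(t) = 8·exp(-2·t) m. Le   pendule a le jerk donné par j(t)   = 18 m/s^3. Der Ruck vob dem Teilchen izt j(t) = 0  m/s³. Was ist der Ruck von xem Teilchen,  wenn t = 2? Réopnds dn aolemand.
Wir haben den Ruck j(t) = 0. Durch Einsetzen von t = 2: j(2) = 0.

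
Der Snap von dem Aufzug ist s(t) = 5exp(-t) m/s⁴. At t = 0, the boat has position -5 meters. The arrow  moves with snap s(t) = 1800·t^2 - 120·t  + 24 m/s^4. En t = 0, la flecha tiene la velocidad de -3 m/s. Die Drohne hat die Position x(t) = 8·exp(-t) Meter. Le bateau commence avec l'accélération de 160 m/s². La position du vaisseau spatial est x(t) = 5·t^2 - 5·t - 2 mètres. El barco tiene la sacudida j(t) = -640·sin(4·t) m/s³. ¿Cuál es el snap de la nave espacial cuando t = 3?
Partiendo de la posición x(t) = 5·t^2 - 5·t - 2, tomamos 4 derivadas. Tomando d/dt de x(t), encontramos v(t) = 10·t - 5. Tomando d/dt de v(t), encontramos a(t) = 10. Derivando la aceleración, obtenemos la sacudida: j(t) = 0. Tomando d/dt de j(t), encontramos s(t) = 0. De la ecuación del snap s(t) = 0, sustituimos t = 3 para obtener s = 0.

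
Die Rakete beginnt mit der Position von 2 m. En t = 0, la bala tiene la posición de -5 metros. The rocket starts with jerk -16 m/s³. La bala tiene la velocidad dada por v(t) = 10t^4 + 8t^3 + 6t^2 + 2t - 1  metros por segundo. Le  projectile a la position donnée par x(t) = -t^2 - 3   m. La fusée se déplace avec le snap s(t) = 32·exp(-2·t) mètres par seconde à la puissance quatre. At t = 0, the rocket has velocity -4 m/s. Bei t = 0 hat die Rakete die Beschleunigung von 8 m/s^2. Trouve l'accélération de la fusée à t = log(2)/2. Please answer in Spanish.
Para resolver esto, necesitamos tomar 2 integrales de nuestra ecuación del snap s(t) = 32·exp(-2·t). Integrando el snap y usando la condición inicial j(0) = -16, obtenemos j(t) = -16·exp(-2·t). Integrando la sacudida y usando la condición inicial a(0) = 8, obtenemos a(t) = 8·exp(-2·t). Usando a(t) = 8·exp(-2·t) y sustituyendo t = log(2)/2, encontramos a = 4.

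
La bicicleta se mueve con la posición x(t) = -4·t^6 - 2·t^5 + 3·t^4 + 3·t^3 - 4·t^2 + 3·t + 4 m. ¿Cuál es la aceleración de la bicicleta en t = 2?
Para resolver esto, necesitamos tomar 2 derivadas de nuestra ecuación de la posición x(t) = -4·t^6 - 2·t^5 + 3·t^4 + 3·t^3 - 4·t^2 + 3·t + 4. La derivada de la posición da la velocidad: v(t) = -24·t^5 - 10·t^4 + 12·t^3 + 9·t^2 - 8·t + 3. Derivando la velocidad, obtenemos la aceleración: a(t) = -120·t^4 - 40·t^3 + 36·t^2 + 18·t - 8. Tenemos la aceleración a(t) = -120·t^4 - 40·t^3 + 36·t^2 + 18·t - 8. Sustituyendo t = 2: a(2) = -2068.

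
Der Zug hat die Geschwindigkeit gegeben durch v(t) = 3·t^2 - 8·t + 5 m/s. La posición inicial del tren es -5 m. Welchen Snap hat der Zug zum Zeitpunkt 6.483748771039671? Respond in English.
We must differentiate our velocity equation v(t) = 3·t^2 - 8·t + 5 3 times. Differentiating velocity, we get acceleration: a(t) = 6·t - 8. Taking d/dt of a(t), we find j(t) = 6. Taking d/dt of j(t), we find s(t) = 0. Using s(t) = 0 and substituting t = 6.483748771039671, we find s = 0.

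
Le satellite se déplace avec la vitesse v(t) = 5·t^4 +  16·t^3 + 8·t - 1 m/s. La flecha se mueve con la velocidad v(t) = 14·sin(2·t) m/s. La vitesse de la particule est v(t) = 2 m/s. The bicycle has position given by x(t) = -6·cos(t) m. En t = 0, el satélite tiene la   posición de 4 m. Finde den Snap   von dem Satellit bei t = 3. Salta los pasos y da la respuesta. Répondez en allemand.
Der Snap bei t = 3 ist s = 456.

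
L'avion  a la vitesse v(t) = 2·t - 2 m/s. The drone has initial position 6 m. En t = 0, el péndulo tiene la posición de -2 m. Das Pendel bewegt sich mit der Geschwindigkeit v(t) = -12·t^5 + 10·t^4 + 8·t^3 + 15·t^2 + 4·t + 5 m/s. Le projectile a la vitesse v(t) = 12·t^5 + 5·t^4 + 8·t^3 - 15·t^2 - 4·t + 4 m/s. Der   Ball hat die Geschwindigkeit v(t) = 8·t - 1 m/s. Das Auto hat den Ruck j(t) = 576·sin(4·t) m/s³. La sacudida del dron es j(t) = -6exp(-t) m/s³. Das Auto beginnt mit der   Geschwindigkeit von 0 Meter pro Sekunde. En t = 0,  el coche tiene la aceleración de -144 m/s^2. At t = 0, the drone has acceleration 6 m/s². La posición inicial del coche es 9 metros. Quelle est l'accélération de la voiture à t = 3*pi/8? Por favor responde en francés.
Pour résoudre ceci, nous devons prendre 1 intégrale de notre équation du jerk j(t) = 576·sin(4·t). En intégrant le jerk et en utilisant la condition initiale a(0) = -144, nous obtenons a(t) = -144·cos(4·t). Nous avons l'accélération a(t) = -144·cos(4·t). En substituant t = 3*pi/8: a(3*pi/8) = 0.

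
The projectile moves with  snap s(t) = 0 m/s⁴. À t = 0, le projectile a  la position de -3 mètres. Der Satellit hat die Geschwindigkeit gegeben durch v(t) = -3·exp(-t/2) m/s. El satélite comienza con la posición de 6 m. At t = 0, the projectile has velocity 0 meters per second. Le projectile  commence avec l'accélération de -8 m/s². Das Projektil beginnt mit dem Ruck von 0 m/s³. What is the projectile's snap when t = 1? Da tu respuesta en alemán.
Aus der Gleichung für den Snap s(t) = 0, setzen wir t = 1 ein und erhalten s = 0.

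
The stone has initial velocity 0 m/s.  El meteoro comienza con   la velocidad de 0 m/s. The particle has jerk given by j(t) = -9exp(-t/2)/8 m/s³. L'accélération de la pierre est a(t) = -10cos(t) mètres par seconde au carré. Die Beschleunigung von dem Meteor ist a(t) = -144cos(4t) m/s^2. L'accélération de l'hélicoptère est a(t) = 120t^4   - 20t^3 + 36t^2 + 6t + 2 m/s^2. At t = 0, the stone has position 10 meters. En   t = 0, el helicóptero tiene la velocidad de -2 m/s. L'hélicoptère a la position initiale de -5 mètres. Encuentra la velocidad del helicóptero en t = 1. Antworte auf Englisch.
We need to integrate our acceleration equation a(t) = 120·t^4 - 20·t^3 + 36·t^2 + 6·t + 2 1 time. Integrating acceleration and using the initial condition v(0) = -2, we get v(t) = 24·t^5 - 5·t^4 + 12·t^3 + 3·t^2 + 2·t - 2. We have velocity v(t) = 24·t^5 - 5·t^4 + 12·t^3 + 3·t^2 + 2·t - 2. Substituting t = 1: v(1) = 34.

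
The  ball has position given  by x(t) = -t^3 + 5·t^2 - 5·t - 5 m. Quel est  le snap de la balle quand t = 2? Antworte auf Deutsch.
Wir müssen unsere Gleichung für die Position x(t) = -t^3 + 5·t^2 - 5·t - 5 4-mal ableiten. Durch Ableiten von der Position erhalten wir die Geschwindigkeit: v(t) = -3·t^2 + 10·t - 5. Durch Ableiten von der Geschwindigkeit erhalten wir die Beschleunigung: a(t) = 10 - 6·t. Mit d/dt von a(t) finden wir j(t) = -6. Die Ableitung von dem Ruck ergibt den Snap: s(t) = 0. Mit s(t) = 0 und Einsetzen von t = 2, finden wir s = 0.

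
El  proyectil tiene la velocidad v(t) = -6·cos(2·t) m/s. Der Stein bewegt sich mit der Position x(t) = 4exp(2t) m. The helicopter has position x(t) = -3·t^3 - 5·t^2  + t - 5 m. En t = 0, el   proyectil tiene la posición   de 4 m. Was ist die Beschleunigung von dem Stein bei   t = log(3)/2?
Um dies zu lösen, müssen wir 2 Ableitungen unserer Gleichung für die Position x(t) = 4·exp(2·t) nehmen. Die Ableitung von der Position ergibt die Geschwindigkeit: v(t) = 8·exp(2·t). Mit d/dt von v(t) finden wir a(t) = 16·exp(2·t). Mit a(t) = 16·exp(2·t) und Einsetzen von t = log(3)/2, finden wir a = 48.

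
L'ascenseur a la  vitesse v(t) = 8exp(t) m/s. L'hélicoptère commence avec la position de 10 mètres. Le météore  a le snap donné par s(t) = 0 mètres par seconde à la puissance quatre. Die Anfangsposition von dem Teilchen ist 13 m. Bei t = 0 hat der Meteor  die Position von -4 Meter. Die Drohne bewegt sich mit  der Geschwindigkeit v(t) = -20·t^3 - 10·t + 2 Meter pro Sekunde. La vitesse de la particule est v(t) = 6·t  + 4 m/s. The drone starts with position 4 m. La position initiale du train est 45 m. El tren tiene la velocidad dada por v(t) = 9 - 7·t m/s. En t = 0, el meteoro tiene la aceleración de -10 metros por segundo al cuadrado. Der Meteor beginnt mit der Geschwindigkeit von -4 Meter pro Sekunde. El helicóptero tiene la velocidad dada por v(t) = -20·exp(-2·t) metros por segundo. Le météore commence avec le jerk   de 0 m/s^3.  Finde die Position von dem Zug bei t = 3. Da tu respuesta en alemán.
Wir müssen unsere Gleichung für die Geschwindigkeit v(t) = 9 - 7·t 1-mal integrieren. Durch Integration von der Geschwindigkeit und Verwendung der Anfangsbedingung x(0) = 45, erhalten wir x(t) = -7·t^2/2 + 9·t + 45. Aus der Gleichung für die Position x(t) = -7·t^2/2 + 9·t + 45, setzen wir t = 3 ein und erhalten x = 81/2.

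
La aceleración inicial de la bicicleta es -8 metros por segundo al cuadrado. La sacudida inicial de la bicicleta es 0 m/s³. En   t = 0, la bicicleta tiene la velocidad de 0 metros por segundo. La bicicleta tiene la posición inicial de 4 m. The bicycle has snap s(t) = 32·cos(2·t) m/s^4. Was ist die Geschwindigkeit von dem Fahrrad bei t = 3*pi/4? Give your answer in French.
Nous devons trouver l'intégrale de notre équation du snap s(t) = 32·cos(2·t) 3 fois. En prenant ∫s(t)dt et en appliquant j(0) = 0, nous trouvons j(t) = 16·sin(2·t). En prenant ∫j(t)dt et en appliquant a(0) = -8, nous trouvons a(t) = -8·cos(2·t). La primitive de l'accélération, avec v(0) = 0, donne la vitesse: v(t) = -4·sin(2·t). En utilisant v(t) = -4·sin(2·t) et en substituant t = 3*pi/4, nous trouvons v = 4.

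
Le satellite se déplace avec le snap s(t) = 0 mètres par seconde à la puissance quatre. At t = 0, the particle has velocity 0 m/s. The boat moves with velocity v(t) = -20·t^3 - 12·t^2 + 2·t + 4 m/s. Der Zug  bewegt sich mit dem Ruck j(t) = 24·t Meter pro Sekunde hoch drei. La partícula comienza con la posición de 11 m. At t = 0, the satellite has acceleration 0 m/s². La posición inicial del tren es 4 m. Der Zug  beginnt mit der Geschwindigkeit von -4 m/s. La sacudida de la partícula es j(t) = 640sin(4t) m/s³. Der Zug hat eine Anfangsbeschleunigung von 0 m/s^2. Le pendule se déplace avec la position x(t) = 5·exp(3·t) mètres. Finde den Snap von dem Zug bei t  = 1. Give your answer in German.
Um dies zu lösen, müssen wir 1 Ableitung unserer Gleichung für den Ruck j(t) = 24·t nehmen. Mit d/dt von j(t) finden wir s(t) = 24. Aus der Gleichung für den Snap s(t) = 24, setzen wir t = 1 ein und erhalten s = 24.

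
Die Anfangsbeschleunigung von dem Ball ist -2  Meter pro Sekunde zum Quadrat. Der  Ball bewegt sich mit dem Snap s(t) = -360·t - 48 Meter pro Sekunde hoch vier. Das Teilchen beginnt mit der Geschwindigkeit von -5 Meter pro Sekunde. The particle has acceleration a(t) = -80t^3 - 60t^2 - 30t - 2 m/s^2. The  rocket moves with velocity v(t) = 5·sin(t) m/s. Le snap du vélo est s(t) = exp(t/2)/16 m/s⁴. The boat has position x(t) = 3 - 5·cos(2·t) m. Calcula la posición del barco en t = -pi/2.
Tenemos la posición x(t) = 3 - 5·cos(2·t). Sustituyendo t = -pi/2: x(-pi/2) = 8.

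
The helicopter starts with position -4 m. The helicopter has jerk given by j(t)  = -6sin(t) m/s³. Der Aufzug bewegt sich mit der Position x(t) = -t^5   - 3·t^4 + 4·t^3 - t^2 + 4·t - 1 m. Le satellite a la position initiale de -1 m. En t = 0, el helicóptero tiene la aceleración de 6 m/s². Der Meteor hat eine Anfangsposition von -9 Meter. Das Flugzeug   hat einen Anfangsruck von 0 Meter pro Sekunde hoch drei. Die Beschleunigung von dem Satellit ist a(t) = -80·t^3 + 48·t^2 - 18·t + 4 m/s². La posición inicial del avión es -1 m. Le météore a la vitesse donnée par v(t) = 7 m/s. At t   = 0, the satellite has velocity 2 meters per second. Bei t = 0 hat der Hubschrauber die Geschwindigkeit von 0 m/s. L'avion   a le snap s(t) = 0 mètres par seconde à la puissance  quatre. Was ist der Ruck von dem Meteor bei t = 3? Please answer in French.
Nous devons dériver notre équation de la vitesse v(t) = 7 2 fois. En dérivant la vitesse, nous obtenons l'accélération: a(t) = 0. En prenant d/dt de a(t), nous trouvons j(t) = 0. De l'équation du jerk j(t) = 0, nous substituons t = 3 pour obtenir j = 0.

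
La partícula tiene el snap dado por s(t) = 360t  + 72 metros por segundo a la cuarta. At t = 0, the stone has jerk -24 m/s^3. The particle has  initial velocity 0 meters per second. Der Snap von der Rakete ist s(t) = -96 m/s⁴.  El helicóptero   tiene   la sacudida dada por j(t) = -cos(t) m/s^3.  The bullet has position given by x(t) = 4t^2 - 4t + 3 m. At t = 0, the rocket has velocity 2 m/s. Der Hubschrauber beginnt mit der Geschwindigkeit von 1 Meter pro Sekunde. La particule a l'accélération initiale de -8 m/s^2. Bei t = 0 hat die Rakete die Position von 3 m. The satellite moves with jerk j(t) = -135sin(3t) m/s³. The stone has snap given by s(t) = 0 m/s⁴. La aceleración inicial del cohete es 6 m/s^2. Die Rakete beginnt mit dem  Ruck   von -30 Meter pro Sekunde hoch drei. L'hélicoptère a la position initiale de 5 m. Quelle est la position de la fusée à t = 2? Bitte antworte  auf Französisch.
En partant du snap s(t) = -96, nous prenons 4 intégrales. En intégrant le snap et en utilisant la condition initiale j(0) = -30, nous obtenons j(t) = -96·t - 30. L'intégrale du jerk est l'accélération. En utilisant a(0) = 6, nous obtenons a(t) = -48·t^2 - 30·t + 6. L'intégrale de l'accélération est la vitesse. En utilisant v(0) = 2, nous obtenons v(t) = -16·t^3 - 15·t^2 + 6·t + 2. L'intégrale de la vitesse, avec x(0) = 3, donne la position: x(t) = -4·t^4 - 5·t^3 + 3·t^2 + 2·t + 3. En utilisant x(t) = -4·t^4 - 5·t^3 + 3·t^2 + 2·t + 3 et en substituant t = 2, nous trouvons x = -85.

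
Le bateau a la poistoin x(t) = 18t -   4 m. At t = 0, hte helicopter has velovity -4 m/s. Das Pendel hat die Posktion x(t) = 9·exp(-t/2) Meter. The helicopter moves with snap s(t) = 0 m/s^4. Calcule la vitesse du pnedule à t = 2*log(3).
Pour résoudre ceci, nous devons prendre 1 dérivée de notre équation de la position x(t) = 9·exp(-t/2). En prenant d/dt de x(t), nous trouvons v(t) = -9·exp(-t/2)/2. En utilisant v(t) = -9·exp(-t/2)/2 et en substituant t = 2*log(3), nous trouvons v = -3/2.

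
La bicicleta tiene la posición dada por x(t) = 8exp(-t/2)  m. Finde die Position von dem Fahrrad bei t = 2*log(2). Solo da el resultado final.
Die Position bei t = 2*log(2) ist x = 4.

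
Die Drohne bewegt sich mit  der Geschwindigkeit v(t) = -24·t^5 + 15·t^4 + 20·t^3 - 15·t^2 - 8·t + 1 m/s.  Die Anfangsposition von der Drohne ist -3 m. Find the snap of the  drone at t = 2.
To solve this, we need to take 3 derivatives of our velocity equation v(t) = -24·t^5 + 15·t^4 + 20·t^3 - 15·t^2 - 8·t + 1. The derivative of velocity gives acceleration: a(t) = -120·t^4 + 60·t^3 + 60·t^2 - 30·t - 8. Taking d/dt of a(t), we find j(t) = -480·t^3 + 180·t^2 + 120·t - 30. Taking d/dt of j(t), we find s(t) = -1440·t^2 + 360·t + 120. From the given snap equation s(t) = -1440·t^2 + 360·t + 120, we substitute t = 2 to get s = -4920.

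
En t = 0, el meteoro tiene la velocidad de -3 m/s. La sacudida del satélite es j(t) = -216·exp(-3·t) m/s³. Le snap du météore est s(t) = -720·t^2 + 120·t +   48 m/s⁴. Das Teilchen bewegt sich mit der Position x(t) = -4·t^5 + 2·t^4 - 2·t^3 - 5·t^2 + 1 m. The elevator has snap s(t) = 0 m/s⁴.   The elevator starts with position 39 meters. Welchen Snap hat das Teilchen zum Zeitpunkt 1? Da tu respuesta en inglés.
Starting from position x(t) = -4·t^5 + 2·t^4 - 2·t^3 - 5·t^2 + 1, we take 4 derivatives. Taking d/dt of x(t), we find v(t) = -20·t^4 + 8·t^3 - 6·t^2 - 10·t. Differentiating velocity, we get acceleration: a(t) = -80·t^3 + 24·t^2 - 12·t - 10. The derivative of acceleration gives jerk: j(t) = -240·t^2 + 48·t - 12. Differentiating jerk, we get snap: s(t) = 48 - 480·t. From the given snap equation s(t) = 48 - 480·t, we substitute t = 1 to get s = -432.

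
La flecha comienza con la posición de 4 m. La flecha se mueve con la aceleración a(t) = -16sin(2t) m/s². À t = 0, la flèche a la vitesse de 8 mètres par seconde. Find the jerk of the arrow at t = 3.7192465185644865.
Starting from acceleration a(t) = -16·sin(2·t), we take 1 derivative. Differentiating acceleration, we get jerk: j(t) = -32·cos(2·t). From the given jerk equation j(t) = -32·cos(2·t), we substitute t = 3.7192465185644865 to get j = -12.9163841660534.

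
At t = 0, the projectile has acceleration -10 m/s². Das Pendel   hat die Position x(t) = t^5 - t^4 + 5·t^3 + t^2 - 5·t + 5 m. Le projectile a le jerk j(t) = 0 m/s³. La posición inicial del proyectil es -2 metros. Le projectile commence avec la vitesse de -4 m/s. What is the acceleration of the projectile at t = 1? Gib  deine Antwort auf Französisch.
Nous devons trouver l'intégrale de notre équation du jerk j(t) = 0 1 fois. L'intégrale du jerk, avec a(0) = -10, donne l'accélération: a(t) = -10. Nous avons l'accélération a(t) = -10. En substituant t = 1: a(1) = -10.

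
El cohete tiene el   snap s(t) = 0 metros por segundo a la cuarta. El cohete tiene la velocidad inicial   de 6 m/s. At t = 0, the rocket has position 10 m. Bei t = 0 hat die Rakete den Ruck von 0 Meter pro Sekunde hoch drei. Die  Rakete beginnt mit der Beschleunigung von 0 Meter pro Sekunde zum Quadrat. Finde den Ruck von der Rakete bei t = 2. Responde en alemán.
Ausgehend von dem Snap s(t) = 0, nehmen wir 1 Stammfunktion. Mit ∫s(t)dt und Anwendung von j(0) = 0, finden wir j(t) = 0. Mit j(t) = 0 und Einsetzen von t = 2, finden wir j = 0.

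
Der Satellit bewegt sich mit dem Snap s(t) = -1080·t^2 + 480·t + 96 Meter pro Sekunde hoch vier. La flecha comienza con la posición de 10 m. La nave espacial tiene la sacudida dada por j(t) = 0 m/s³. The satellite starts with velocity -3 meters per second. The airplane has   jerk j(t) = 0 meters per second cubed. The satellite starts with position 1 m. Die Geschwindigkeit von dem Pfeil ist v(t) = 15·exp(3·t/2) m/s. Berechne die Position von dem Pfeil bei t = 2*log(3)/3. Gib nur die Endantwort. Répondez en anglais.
The answer is 30.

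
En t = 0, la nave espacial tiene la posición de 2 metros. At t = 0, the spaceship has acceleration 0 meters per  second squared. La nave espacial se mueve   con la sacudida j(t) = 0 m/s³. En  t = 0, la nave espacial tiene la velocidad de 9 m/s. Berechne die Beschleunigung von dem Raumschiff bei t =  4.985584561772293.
Wir müssen das Integral unserer Gleichung für den Ruck j(t) = 0 1-mal finden. Das Integral von dem Ruck ist die Beschleunigung. Mit a(0) = 0 erhalten wir a(t) = 0. Mit a(t) = 0 und Einsetzen von t = 4.985584561772293, finden wir a = 0.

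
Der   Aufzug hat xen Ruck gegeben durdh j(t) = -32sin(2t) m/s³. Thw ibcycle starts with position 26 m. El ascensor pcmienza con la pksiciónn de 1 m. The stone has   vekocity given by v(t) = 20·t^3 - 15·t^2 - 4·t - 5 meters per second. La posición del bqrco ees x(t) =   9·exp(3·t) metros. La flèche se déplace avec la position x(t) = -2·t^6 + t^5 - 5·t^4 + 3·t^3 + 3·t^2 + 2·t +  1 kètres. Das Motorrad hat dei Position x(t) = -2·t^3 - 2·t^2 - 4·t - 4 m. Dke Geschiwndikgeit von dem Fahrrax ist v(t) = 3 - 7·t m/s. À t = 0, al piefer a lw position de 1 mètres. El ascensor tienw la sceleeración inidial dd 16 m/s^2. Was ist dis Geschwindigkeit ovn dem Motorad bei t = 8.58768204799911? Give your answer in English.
Starting from position x(t) = -2·t^3 - 2·t^2 - 4·t - 4, we take 1 derivative. The derivative of position gives velocity: v(t) = -6·t^2 - 4·t - 4. We have velocity v(t) = -6·t^2 - 4·t - 4. Substituting t = 8.58768204799911: v(8.58768204799911) = -480.840425937154.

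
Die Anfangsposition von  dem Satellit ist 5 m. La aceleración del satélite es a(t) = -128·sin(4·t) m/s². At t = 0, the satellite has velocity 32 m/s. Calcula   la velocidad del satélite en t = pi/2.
Para resolver esto, necesitamos tomar 1 integral de nuestra ecuación de la aceleración a(t) = -128·sin(4·t). Tomando ∫a(t)dt y aplicando v(0) = 32, encontramos v(t) = 32·cos(4·t). De la ecuación de la velocidad v(t) = 32·cos(4·t), sustituimos t = pi/2 para obtener v = 32.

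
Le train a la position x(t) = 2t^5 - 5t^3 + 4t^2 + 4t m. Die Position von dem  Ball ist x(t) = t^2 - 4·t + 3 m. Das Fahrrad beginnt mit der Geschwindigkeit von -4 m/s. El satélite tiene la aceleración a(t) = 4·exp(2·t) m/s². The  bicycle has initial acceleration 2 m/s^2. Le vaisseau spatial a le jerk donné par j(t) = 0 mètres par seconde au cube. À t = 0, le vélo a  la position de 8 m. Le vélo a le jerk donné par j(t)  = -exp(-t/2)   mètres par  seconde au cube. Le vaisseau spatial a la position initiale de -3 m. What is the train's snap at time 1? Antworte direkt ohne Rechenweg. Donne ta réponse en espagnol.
El snap en t = 1 es s = 240.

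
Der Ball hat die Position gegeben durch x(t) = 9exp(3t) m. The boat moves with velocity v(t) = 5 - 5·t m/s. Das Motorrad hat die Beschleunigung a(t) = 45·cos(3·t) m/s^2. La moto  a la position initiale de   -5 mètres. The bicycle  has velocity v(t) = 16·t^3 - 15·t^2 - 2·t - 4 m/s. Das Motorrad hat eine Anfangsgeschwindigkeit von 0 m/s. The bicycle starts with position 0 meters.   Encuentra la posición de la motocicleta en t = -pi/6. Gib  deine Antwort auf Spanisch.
Para resolver esto, necesitamos tomar 2 integrales de nuestra ecuación de la aceleración a(t) = 45·cos(3·t). La integral de la aceleración es la velocidad. Usando v(0) = 0, obtenemos v(t) = 15·sin(3·t). Tomando ∫v(t)dt y aplicando x(0) = -5, encontramos x(t) = -5·cos(3·t). De la ecuación de la posición x(t) = -5·cos(3·t), sustituimos t = -pi/6 para obtener x = 0.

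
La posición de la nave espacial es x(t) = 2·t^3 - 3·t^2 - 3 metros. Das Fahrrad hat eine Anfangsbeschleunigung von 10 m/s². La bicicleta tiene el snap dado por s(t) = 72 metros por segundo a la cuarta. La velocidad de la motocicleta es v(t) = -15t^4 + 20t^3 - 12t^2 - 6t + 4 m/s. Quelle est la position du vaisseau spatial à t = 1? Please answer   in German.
Mit x(t) = 2·t^3 - 3·t^2 - 3 und Einsetzen von t = 1, finden wir x = -4.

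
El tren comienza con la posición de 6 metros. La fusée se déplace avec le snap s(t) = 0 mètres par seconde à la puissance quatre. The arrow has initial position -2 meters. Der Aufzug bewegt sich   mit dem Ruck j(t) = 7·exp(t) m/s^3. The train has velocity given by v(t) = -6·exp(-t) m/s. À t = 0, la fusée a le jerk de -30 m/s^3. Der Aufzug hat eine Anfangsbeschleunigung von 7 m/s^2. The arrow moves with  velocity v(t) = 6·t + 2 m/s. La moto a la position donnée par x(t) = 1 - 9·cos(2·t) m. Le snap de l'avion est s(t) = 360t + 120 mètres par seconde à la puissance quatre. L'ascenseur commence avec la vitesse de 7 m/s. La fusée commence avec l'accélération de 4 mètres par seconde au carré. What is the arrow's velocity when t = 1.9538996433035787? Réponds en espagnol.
De la ecuación de la velocidad v(t) = 6·t + 2, sustituimos t = 1.9538996433035787 para obtener v = 13.7233978598215.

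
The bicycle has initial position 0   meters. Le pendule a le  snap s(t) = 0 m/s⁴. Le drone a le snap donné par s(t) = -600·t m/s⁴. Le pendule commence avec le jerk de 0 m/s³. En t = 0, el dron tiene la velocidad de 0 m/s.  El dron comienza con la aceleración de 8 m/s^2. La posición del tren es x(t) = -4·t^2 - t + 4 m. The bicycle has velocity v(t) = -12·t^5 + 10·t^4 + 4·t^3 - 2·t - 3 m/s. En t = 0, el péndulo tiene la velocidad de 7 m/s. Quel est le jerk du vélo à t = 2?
Pour résoudre ceci, nous devons prendre 2 dérivées de notre équation de la vitesse v(t) = -12·t^5 + 10·t^4 + 4·t^3 - 2·t - 3. En dérivant la vitesse, nous obtenons l'accélération: a(t) = -60·t^4 + 40·t^3 + 12·t^2 - 2. En dérivant l'accélération, nous obtenons le jerk: j(t) = -240·t^3 + 120·t^2 + 24·t. Nous avons le jerk j(t) = -240·t^3 + 120·t^2 + 24·t. En substituant t = 2: j(2) = -1392.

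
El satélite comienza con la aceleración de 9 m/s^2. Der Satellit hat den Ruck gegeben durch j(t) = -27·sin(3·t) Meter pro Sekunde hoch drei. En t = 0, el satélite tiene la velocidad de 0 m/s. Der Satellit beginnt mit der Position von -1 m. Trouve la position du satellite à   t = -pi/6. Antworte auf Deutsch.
Um dies zu lösen, müssen wir 3 Integrale unserer Gleichung für den Ruck j(t) = -27·sin(3·t) finden. Durch Integration von dem Ruck und Verwendung der Anfangsbedingung a(0) = 9, erhalten wir a(t) = 9·cos(3·t). Das Integral von der Beschleunigung, mit v(0) = 0, ergibt die Geschwindigkeit: v(t) = 3·sin(3·t). Mit ∫v(t)dt und Anwendung von x(0) = -1, finden wir x(t) = -cos(3·t). Mit x(t) = -cos(3·t) und Einsetzen von t = -pi/6, finden wir x = 0.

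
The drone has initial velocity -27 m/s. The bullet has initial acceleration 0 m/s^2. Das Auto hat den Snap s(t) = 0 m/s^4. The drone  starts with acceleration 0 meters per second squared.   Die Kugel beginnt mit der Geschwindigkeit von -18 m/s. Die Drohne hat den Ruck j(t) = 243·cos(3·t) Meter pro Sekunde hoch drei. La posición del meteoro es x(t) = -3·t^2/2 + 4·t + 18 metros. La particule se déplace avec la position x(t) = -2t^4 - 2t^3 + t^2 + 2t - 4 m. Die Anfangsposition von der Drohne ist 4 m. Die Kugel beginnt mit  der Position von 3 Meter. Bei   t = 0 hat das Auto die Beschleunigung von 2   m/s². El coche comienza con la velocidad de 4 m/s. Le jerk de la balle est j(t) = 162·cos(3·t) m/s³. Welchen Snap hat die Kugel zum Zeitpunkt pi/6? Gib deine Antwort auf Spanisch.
Debemos derivar nuestra ecuación de la sacudida j(t) = 162·cos(3·t) 1 vez. La derivada de la sacudida da el snap: s(t) = -486·sin(3·t). Tenemos el snap s(t) = -486·sin(3·t). Sustituyendo t = pi/6: s(pi/6) = -486.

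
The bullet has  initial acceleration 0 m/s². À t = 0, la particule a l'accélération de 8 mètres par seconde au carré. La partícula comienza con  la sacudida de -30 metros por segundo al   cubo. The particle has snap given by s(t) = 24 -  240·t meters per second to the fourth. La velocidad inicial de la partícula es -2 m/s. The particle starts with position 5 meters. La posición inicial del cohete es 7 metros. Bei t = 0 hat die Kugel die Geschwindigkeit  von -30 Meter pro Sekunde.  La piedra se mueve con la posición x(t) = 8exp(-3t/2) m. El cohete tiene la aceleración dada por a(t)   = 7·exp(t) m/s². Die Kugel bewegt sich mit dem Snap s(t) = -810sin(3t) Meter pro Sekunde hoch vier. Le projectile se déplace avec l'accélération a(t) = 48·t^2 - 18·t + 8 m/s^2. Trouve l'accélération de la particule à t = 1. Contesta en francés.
En partant du snap s(t) = 24 - 240·t, nous prenons 2 primitives. En prenant ∫s(t)dt et en appliquant j(0) = -30, nous trouvons j(t) = -120·t^2 + 24·t - 30. En prenant ∫j(t)dt et en appliquant a(0) = 8, nous trouvons a(t) = -40·t^3 + 12·t^2 - 30·t + 8. Nous avons l'accélération a(t) = -40·t^3 + 12·t^2 - 30·t + 8. En substituant t = 1: a(1) = -50.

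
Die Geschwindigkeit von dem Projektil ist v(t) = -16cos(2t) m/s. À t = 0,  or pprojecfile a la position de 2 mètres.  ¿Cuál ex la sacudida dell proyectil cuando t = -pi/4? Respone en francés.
Pour résoudre ceci, nous devons prendre 2 dérivées de notre équation de la vitesse v(t) = -16·cos(2·t). En prenant d/dt de v(t), nous trouvons a(t) = 32·sin(2·t). La dérivée de l'accélération donne le jerk: j(t) = 64·cos(2·t). En utilisant j(t) = 64·cos(2·t) et en substituant t = -pi/4, nous trouvons j = 0.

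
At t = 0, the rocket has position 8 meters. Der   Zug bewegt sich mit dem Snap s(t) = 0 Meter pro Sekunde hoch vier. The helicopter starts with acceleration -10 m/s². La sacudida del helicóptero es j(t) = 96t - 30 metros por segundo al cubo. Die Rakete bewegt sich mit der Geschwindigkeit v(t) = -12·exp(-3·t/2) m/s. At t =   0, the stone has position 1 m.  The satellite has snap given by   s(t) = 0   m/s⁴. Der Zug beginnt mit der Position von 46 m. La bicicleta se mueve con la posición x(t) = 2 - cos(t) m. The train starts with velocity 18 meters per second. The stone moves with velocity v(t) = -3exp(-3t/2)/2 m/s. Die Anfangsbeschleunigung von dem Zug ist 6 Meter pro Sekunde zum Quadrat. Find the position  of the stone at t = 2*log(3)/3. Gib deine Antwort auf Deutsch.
Um dies zu lösen, müssen wir 1 Integral unserer Gleichung für die Geschwindigkeit v(t) = -3·exp(-3·t/2)/2 finden. Durch Integration von der Geschwindigkeit und Verwendung der Anfangsbedingung x(0) = 1, erhalten wir x(t) = exp(-3·t/2). Mit x(t) = exp(-3·t/2) und Einsetzen von t = 2*log(3)/3, finden wir x = 1/3.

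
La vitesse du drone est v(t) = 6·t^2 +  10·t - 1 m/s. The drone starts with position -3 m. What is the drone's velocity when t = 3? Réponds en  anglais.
From the given velocity equation v(t) = 6·t^2 + 10·t - 1, we substitute t = 3 to get v = 83.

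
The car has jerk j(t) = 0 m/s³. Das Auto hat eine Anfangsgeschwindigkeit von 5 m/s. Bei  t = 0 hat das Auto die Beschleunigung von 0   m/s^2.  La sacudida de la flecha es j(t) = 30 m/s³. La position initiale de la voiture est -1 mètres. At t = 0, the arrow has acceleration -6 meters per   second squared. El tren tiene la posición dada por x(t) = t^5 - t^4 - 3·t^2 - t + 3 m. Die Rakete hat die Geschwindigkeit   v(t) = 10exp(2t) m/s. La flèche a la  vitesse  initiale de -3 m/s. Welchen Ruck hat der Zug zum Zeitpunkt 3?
Ausgehend von der Position x(t) = t^5 - t^4 - 3·t^2 - t + 3, nehmen wir 3 Ableitungen. Die Ableitung von der Position ergibt die Geschwindigkeit: v(t) = 5·t^4 - 4·t^3 - 6·t - 1. Durch Ableiten von der Geschwindigkeit erhalten wir die Beschleunigung: a(t) = 20·t^3 - 12·t^2 - 6. Die Ableitung von der Beschleunigung ergibt den Ruck: j(t) = 60·t^2 - 24·t. Mit j(t) = 60·t^2 - 24·t und Einsetzen von t = 3, finden wir j = 468.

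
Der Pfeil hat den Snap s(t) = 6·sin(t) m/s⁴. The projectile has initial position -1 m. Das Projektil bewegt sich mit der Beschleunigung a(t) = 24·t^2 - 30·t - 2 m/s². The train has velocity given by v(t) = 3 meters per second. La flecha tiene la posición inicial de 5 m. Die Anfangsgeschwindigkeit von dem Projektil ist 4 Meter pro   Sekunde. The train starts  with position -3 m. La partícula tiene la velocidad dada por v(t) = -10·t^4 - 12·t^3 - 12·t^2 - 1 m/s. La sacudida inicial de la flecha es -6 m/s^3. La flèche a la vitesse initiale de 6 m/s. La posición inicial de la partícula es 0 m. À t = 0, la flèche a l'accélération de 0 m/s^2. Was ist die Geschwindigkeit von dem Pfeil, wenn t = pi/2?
Ausgehend von dem Snap s(t) = 6·sin(t), nehmen wir 3 Stammfunktionen. Die Stammfunktion von dem Snap ist der Ruck. Mit j(0) = -6 erhalten wir j(t) = -6·cos(t). Durch Integration von dem Ruck und Verwendung der Anfangsbedingung a(0) = 0, erhalten wir a(t) = -6·sin(t). Die Stammfunktion von der Beschleunigung, mit v(0) = 6, ergibt die Geschwindigkeit: v(t) = 6·cos(t). Wir haben die Geschwindigkeit v(t) = 6·cos(t). Durch Einsetzen von t = pi/2: v(pi/2) = 0.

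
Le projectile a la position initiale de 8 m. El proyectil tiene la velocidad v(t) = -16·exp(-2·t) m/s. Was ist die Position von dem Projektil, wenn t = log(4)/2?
Ausgehend von der Geschwindigkeit v(t) = -16·exp(-2·t), nehmen wir 1 Integral. Die Stammfunktion von der Geschwindigkeit, mit x(0) = 8, ergibt die Position: x(t) = 8·exp(-2·t). Wir haben die Position x(t) = 8·exp(-2·t). Durch Einsetzen von t = log(4)/2: x(log(4)/2) = 2.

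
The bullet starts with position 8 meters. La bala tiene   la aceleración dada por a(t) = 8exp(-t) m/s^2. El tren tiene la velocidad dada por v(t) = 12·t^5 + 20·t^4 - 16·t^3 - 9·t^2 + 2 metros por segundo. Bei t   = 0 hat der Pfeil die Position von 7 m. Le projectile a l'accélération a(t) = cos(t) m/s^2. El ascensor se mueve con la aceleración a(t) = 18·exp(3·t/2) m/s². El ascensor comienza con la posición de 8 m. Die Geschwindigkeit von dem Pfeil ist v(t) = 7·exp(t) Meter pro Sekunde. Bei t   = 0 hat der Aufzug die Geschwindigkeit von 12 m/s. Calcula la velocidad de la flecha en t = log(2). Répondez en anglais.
Using v(t) = 7·exp(t) and substituting t = log(2), we find v = 14.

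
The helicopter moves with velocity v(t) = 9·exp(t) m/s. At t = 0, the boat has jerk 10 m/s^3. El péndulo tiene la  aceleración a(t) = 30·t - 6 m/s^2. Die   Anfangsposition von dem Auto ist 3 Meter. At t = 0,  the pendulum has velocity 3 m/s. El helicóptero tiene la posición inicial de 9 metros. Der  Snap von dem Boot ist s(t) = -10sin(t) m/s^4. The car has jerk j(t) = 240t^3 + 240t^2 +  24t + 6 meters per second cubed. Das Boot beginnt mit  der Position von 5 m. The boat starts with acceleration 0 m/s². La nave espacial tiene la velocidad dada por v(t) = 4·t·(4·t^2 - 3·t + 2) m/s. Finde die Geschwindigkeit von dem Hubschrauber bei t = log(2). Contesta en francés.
En utilisant v(t) = 9·exp(t) et en substituant t = log(2), nous trouvons v = 18.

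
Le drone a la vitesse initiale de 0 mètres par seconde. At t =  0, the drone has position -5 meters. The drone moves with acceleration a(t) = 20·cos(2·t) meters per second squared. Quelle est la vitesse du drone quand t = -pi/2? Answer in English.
To solve this, we need to take 1 antiderivative of our acceleration equation a(t) = 20·cos(2·t). The antiderivative of acceleration is velocity. Using v(0) = 0, we get v(t) = 10·sin(2·t). Using v(t) = 10·sin(2·t) and substituting t = -pi/2, we find v = 0.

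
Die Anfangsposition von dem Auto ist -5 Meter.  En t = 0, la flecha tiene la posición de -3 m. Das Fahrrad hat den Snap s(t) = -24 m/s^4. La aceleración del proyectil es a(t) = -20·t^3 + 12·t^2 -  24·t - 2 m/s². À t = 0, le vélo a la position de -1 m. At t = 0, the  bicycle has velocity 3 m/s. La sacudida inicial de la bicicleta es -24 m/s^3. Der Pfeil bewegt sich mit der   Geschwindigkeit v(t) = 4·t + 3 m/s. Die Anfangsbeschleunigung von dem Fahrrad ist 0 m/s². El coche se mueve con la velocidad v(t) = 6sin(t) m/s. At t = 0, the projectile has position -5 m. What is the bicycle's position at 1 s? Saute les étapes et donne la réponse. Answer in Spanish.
La respuesta es -3.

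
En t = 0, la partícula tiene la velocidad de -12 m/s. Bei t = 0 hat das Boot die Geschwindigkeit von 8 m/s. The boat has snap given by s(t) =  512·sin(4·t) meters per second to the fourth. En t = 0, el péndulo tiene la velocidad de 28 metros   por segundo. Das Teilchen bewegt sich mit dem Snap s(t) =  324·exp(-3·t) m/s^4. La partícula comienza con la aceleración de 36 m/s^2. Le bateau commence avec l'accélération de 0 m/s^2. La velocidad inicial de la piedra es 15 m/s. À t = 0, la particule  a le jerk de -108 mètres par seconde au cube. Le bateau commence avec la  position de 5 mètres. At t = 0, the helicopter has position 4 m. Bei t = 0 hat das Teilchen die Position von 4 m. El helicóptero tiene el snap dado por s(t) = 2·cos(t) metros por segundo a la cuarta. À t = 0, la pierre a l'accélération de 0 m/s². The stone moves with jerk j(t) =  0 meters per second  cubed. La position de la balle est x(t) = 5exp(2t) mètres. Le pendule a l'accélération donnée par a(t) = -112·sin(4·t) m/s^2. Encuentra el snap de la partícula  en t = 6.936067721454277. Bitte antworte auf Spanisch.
Tenemos el snap s(t) = 324·exp(-3·t). Sustituyendo t = 6.936067721454277: s(6.936067721454277) = 2.97616631964829E-7.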